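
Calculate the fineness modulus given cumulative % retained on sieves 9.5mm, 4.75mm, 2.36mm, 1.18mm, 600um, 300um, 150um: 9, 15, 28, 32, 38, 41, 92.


FM = sum(cumulative % retained) / 100
= 255 / 100
= 2.55

2.55


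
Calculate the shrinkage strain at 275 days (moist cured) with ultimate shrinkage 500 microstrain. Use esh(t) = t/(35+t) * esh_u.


esh(275) = 275 / (35 + 275) * 500
= 275 / 310 * 500
= 443.5 microstrain

443.5


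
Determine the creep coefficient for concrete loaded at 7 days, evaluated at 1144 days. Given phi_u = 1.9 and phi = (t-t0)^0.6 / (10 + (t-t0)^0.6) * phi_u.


dt = 1144 - 7 = 1137
phi = 1137^0.6 / (10 + 1137^0.6) * 1.9
= 1.657

1.657


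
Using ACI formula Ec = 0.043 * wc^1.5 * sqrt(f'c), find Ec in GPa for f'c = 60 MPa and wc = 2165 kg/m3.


Ec = 0.043 * 2165^1.5 * sqrt(60) / 1000
= 33.55 GPa

33.55


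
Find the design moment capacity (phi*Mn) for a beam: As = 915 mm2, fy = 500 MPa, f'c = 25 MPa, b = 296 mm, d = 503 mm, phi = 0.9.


a = As * fy / (0.85 * f'c * b)
= 915 * 500 / (0.85 * 25 * 296)
= 72.7345 mm
Mn = As * fy * (d - a/2) / 10^6
= 213.4845 kN-m
phi*Mn = 0.9 * 213.4845 = 192.14 kN-m

192.14


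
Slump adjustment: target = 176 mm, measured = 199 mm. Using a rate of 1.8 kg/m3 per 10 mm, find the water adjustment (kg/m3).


Difference = 176 - 199 = -23 mm
Water adjustment = -23 * 1.8 / 10 = -4.1 kg/m3

-4.1


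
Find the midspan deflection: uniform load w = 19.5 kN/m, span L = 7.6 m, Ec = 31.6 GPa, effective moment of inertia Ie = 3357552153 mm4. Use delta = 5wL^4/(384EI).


Convert: L = 7.6 m = 7600 mm, Ec = 31.6 GPa = 31600 MPa
delta = 5 * 19.5 * 7600^4 / (384 * 31600 * 3357552153)
= 7.98 mm

7.98


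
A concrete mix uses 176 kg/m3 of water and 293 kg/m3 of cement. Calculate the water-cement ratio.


w/c = water / cement
w/c = 176 / 293 = 0.601

0.601


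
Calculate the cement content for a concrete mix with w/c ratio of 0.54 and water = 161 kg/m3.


Cement = water / (w/c)
= 161 / 0.54
= 298.1 kg/m3

298.1


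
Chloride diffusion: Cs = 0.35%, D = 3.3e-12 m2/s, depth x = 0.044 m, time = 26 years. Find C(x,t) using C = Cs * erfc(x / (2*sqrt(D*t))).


t_seconds = 26 * 365.25 * 24 * 3600 = 820497600.0 s
arg = 0.044 / (2 * sqrt(3.3e-12 * 820497600.0))
= 0.4228
erfc(0.4228) = 0.5499
C = 0.35 * 0.5499 = 0.1925%

0.1925


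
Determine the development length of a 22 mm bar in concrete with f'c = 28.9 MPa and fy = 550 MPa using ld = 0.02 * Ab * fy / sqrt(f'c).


Ab = pi * 22^2 / 4 = 380.133 mm2
ld = 0.02 * 380.133 * 550 / sqrt(28.9)
= 777.8 mm

777.8


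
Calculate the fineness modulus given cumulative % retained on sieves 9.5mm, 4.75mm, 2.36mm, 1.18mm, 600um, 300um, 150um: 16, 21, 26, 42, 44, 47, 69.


FM = sum(cumulative % retained) / 100
= 265 / 100
= 2.65

2.65


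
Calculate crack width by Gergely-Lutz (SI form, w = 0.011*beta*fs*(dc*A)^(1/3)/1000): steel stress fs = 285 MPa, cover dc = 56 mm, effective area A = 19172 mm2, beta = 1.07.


w = 0.011 * beta * fs * (dc * A)^(1/3) / 1000
= 0.011 * 1.07 * 285 * (56 * 19172)^(1/3) / 1000
= 0.343 mm

0.343


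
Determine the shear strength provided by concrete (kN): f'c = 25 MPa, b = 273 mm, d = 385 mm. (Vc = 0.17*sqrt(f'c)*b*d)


Vc = 0.17 * sqrt(25) * 273 * 385 / 1000
= 89.34 kN

89.34


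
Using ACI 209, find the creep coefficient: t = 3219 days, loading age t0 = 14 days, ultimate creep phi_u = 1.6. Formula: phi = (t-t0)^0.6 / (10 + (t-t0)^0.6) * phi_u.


dt = 3219 - 14 = 3205
phi = 3205^0.6 / (10 + 3205^0.6) * 1.6
= 1.483

1.483


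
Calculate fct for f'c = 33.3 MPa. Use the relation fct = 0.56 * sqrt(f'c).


fct = 0.56 * sqrt(33.3)
= 0.56 * 5.771
= 3.232 MPa

3.232


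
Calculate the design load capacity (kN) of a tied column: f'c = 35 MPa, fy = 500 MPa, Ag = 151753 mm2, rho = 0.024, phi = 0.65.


Ast = rho * Ag = 0.024 * 151753 = 3642.072 mm2
phi*Pn = 0.65 * 0.80 * (0.85 * 35 * (151753 - 3642.072) + 500 * 3642.072) / 1000
= 3238.21 kN

3238.21


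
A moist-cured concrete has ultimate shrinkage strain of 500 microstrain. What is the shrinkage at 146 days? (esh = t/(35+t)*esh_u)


esh(146) = 146 / (35 + 146) * 500
= 146 / 181 * 500
= 403.3 microstrain

403.3


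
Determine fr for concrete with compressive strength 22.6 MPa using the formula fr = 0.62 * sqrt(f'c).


fr = 0.62 * sqrt(22.6)
= 2.947 MPa

2.947


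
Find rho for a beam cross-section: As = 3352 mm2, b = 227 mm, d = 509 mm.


rho = As / (b * d)
= 3352 / (227 * 509)
= 0.029

0.029


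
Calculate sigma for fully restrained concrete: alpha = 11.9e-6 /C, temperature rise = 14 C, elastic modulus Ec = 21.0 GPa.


sigma = alpha * dT * Ec
= 11.9e-6 * 14 * 21.0 * 1000
= 3.499 MPa

3.499


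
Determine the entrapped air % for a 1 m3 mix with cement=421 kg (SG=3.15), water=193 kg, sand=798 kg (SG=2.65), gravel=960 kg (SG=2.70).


Vol cement = 421 / (3.15 * 1000) = 0.133651 m3
Vol water = 193 / 1000 = 0.193 m3
Vol sand = 798 / (2.65 * 1000) = 0.301132 m3
Vol gravel = 960 / (2.70 * 1000) = 0.355556 m3
Total solid + water volume = 0.983338 m3
Air = (1 - 0.983338) * 100 = 1.67%

1.67


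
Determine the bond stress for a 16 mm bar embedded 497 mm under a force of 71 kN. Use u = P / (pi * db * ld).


u = P / (pi * db * ld)
= 71 * 1000 / (pi * 16 * 497)
= 2.842 MPa

2.842


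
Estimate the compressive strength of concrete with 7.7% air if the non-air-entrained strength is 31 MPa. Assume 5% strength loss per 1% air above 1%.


Strength loss = (7.7 - 1) * 5 = 33.5%
f'c = 31 * (1 - 33.5/100)
= 20.62 MPa

20.62


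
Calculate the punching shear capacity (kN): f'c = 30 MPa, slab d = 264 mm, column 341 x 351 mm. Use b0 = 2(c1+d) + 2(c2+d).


b0 = 2*(341 + 264) + 2*(351 + 264) = 2440 mm
Vc = 0.33 * sqrt(30) * 2440 * 264 / 1000
= 1164.31 kN

1164.31


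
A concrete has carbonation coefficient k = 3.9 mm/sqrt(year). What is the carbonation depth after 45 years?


depth = k * sqrt(t)
= 3.9 * sqrt(45)
= 26.16 mm

26.16


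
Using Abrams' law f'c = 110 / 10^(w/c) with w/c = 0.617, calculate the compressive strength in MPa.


f'c = 110 / 10^0.617
= 110 / 4.14
= 26.57 MPa

26.57


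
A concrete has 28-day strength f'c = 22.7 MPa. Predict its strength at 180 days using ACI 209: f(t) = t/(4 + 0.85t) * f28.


f(180) = 180 / (4 + 0.85 * 180) * 22.7
= 180 / 157.0 * 22.7
= 26.03 MPa

26.03


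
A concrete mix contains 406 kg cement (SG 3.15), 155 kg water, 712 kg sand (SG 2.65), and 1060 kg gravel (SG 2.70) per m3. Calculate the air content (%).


Vol cement = 406 / (3.15 * 1000) = 0.128889 m3
Vol water = 155 / 1000 = 0.155 m3
Vol sand = 712 / (2.65 * 1000) = 0.268679 m3
Vol gravel = 1060 / (2.70 * 1000) = 0.392593 m3
Total solid + water volume = 0.945161 m3
Air = (1 - 0.945161) * 100 = 5.48%

5.48


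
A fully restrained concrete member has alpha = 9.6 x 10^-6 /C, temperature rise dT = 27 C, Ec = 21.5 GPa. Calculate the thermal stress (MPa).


sigma = alpha * dT * Ec
= 9.6e-6 * 27 * 21.5 * 1000
= 5.573 MPa

5.573


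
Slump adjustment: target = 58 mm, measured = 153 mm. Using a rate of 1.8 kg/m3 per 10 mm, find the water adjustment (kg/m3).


Difference = 58 - 153 = -95 mm
Water adjustment = -95 * 1.8 / 10 = -17.1 kg/m3

-17.1


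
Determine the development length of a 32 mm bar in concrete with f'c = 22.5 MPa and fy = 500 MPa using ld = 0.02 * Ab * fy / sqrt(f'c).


Ab = pi * 32^2 / 4 = 804.248 mm2
ld = 0.02 * 804.248 * 500 / sqrt(22.5)
= 1695.5 mm

1695.5


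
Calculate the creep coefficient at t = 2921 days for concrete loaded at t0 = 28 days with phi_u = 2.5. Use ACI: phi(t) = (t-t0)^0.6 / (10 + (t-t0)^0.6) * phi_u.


dt = 2921 - 28 = 2893
phi = 2893^0.6 / (10 + 2893^0.6) * 2.5
= 2.307

2.307


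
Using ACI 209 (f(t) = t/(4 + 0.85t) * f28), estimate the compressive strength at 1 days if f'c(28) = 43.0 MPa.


f(1) = 1 / (4 + 0.85 * 1) * 43.0
= 1 / 4.85 * 43.0
= 8.87 MPa

8.87


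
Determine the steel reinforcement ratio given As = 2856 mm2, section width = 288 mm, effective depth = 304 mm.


rho = As / (b * d)
= 2856 / (288 * 304)
= 0.0326

0.0326


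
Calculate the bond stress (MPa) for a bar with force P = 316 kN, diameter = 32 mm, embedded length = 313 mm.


u = P / (pi * db * ld)
= 316 * 1000 / (pi * 32 * 313)
= 10.043 MPa

10.043


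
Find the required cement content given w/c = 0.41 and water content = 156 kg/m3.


Cement = water / (w/c)
= 156 / 0.41
= 380.5 kg/m3

380.5


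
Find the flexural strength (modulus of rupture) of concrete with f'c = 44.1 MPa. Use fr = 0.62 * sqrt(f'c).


fr = 0.62 * sqrt(44.1)
= 4.117 MPa

4.117


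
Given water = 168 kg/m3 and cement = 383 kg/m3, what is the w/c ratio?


w/c = water / cement
w/c = 168 / 383 = 0.439

0.439


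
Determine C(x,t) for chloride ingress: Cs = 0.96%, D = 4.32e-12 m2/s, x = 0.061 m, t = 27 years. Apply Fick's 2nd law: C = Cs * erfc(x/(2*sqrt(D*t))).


t_seconds = 27 * 365.25 * 24 * 3600 = 852055200.0 s
arg = 0.061 / (2 * sqrt(4.32e-12 * 852055200.0))
= 0.5027
erfc(0.5027) = 0.4771
C = 0.96 * 0.4771 = 0.458%

0.458


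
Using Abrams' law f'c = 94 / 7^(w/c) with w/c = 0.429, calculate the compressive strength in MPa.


f'c = 94 / 7^0.429
= 94 / 2.304
= 40.79 MPa

40.79


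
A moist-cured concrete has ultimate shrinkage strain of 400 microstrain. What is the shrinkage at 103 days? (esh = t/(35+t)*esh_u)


esh(103) = 103 / (35 + 103) * 400
= 103 / 138 * 400
= 298.6 microstrain

298.6


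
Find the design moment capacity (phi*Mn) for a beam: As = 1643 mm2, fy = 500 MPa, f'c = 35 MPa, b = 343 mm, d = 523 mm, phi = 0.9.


a = As * fy / (0.85 * f'c * b)
= 1643 * 500 / (0.85 * 35 * 343)
= 80.5057 mm
Mn = As * fy * (d - a/2) / 10^6
= 396.5768 kN-m
phi*Mn = 0.9 * 396.5768 = 356.92 kN-m

356.92


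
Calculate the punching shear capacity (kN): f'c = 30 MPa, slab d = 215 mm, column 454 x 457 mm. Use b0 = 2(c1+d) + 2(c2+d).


b0 = 2*(454 + 215) + 2*(457 + 215) = 2682 mm
Vc = 0.33 * sqrt(30) * 2682 * 215 / 1000
= 1042.25 kN

1042.25


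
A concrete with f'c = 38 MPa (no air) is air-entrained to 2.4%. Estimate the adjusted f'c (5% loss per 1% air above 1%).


Strength loss = (2.4 - 1) * 5 = 7.0%
f'c = 38 * (1 - 7.0/100)
= 35.34 MPa

35.34


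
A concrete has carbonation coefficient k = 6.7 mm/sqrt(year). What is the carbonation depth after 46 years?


depth = k * sqrt(t)
= 6.7 * sqrt(46)
= 45.44 mm

45.44


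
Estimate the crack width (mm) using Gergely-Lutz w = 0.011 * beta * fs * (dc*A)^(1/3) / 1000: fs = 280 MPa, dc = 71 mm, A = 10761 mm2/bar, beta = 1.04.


w = 0.011 * beta * fs * (dc * A)^(1/3) / 1000
= 0.011 * 1.04 * 280 * (71 * 10761)^(1/3) / 1000
= 0.293 mm

0.293


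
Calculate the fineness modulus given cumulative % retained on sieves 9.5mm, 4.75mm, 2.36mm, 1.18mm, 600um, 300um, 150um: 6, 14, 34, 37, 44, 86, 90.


FM = sum(cumulative % retained) / 100
= 311 / 100
= 3.11

3.11


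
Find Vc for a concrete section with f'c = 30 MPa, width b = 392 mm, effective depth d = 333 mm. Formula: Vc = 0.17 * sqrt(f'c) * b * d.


Vc = 0.17 * sqrt(30) * 392 * 333 / 1000
= 121.55 kN

121.55


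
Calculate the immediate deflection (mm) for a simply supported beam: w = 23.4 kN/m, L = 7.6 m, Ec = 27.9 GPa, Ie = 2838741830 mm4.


Convert: L = 7.6 m = 7600 mm, Ec = 27.9 GPa = 27900 MPa
delta = 5 * 23.4 * 7600^4 / (384 * 27900 * 2838741830)
= 12.83 mm

12.83


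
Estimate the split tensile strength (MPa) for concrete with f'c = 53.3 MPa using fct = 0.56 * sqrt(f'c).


fct = 0.56 * sqrt(53.3)
= 0.56 * 7.301
= 4.088 MPa

4.088


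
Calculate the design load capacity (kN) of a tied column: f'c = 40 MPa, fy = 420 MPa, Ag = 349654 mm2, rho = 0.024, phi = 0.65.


Ast = rho * Ag = 0.024 * 349654 = 8391.696 mm2
phi*Pn = 0.65 * 0.80 * (0.85 * 40 * (349654 - 8391.696) + 420 * 8391.696) / 1000
= 7866.26 kN

7866.26


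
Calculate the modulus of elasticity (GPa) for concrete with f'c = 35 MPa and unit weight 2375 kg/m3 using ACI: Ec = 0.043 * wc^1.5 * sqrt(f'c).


Ec = 0.043 * 2375^1.5 * sqrt(35) / 1000
= 29.44 GPa

29.44


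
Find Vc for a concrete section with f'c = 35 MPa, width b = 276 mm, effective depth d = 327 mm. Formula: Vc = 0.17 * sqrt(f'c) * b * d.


Vc = 0.17 * sqrt(35) * 276 * 327 / 1000
= 90.77 kN

90.77


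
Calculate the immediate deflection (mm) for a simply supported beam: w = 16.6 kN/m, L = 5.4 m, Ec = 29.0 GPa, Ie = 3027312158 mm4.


Convert: L = 5.4 m = 5400 mm, Ec = 29.0 GPa = 29000 MPa
delta = 5 * 16.6 * 5400^4 / (384 * 29000 * 3027312158)
= 2.09 mm

2.09


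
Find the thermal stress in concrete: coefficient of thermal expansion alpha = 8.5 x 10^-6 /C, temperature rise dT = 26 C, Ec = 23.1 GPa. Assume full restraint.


sigma = alpha * dT * Ec
= 8.5e-6 * 26 * 23.1 * 1000
= 5.105 MPa

5.105


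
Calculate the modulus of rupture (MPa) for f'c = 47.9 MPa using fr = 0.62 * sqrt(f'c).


fr = 0.62 * sqrt(47.9)
= 4.291 MPa

4.291


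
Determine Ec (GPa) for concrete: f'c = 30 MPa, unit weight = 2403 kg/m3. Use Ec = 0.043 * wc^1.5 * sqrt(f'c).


Ec = 0.043 * 2403^1.5 * sqrt(30) / 1000
= 27.74 GPa

27.74


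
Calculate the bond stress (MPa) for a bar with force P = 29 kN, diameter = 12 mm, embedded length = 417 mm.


u = P / (pi * db * ld)
= 29 * 1000 / (pi * 12 * 417)
= 1.845 MPa

1.845


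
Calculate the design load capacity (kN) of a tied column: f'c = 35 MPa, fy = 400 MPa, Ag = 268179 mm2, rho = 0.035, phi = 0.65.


Ast = rho * Ag = 0.035 * 268179 = 9386.265 mm2
phi*Pn = 0.65 * 0.80 * (0.85 * 35 * (268179 - 9386.265) + 400 * 9386.265) / 1000
= 5955.87 kN

5955.87


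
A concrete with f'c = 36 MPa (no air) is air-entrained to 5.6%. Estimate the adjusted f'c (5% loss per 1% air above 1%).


Strength loss = (5.6 - 1) * 5 = 23.0%
f'c = 36 * (1 - 23.0/100)
= 27.72 MPa

27.72


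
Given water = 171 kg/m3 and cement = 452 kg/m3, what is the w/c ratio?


w/c = water / cement
w/c = 171 / 452 = 0.378

0.378


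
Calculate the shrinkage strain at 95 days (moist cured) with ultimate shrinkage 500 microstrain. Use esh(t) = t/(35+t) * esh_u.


esh(95) = 95 / (35 + 95) * 500
= 95 / 130 * 500
= 365.4 microstrain

365.4


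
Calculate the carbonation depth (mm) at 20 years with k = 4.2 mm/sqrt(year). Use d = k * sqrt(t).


depth = k * sqrt(t)
= 4.2 * sqrt(20)
= 18.78 mm

18.78


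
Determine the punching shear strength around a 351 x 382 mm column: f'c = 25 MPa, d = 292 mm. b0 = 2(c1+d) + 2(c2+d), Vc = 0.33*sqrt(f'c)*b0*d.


b0 = 2*(351 + 292) + 2*(382 + 292) = 2634 mm
Vc = 0.33 * sqrt(25) * 2634 * 292 / 1000
= 1269.06 kN

1269.06


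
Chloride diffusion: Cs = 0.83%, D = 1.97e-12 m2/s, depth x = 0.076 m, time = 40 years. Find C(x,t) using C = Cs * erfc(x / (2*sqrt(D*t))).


t_seconds = 40 * 365.25 * 24 * 3600 = 1262304000.0 s
arg = 0.076 / (2 * sqrt(1.97e-12 * 1262304000.0))
= 0.762
erfc(0.762) = 0.2812
C = 0.83 * 0.2812 = 0.2334%

0.2334


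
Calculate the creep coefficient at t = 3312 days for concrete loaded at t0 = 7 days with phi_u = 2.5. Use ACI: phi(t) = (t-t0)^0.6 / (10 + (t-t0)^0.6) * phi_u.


dt = 3312 - 7 = 3305
phi = 3305^0.6 / (10 + 3305^0.6) * 2.5
= 2.32

2.32


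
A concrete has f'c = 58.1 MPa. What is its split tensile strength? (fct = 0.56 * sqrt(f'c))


fct = 0.56 * sqrt(58.1)
= 0.56 * 7.622
= 4.269 MPa

4.269


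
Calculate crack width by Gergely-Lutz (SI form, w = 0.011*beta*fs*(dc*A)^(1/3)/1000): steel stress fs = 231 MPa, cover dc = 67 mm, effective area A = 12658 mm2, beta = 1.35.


w = 0.011 * beta * fs * (dc * A)^(1/3) / 1000
= 0.011 * 1.35 * 231 * (67 * 12658)^(1/3) / 1000
= 0.325 mm

0.325


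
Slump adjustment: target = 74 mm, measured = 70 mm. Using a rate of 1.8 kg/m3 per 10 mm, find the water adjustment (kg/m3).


Difference = 74 - 70 = 4 mm
Water adjustment = 4 * 1.8 / 10 = 0.7 kg/m3

0.7


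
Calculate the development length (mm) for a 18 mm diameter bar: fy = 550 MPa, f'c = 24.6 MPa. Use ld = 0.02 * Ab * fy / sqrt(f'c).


Ab = pi * 18^2 / 4 = 254.469 mm2
ld = 0.02 * 254.469 * 550 / sqrt(24.6)
= 564.4 mm

564.4


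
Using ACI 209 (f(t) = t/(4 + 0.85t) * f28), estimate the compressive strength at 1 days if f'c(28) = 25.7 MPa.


f(1) = 1 / (4 + 0.85 * 1) * 25.7
= 1 / 4.85 * 25.7
= 5.3 MPa

5.3


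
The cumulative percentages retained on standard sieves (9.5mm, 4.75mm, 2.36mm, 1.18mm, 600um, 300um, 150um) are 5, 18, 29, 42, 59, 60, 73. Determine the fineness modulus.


FM = sum(cumulative % retained) / 100
= 286 / 100
= 2.86

2.86


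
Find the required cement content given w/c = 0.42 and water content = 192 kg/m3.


Cement = water / (w/c)
= 192 / 0.42
= 457.1 kg/m3

457.1


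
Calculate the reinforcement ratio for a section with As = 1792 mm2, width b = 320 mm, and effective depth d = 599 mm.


rho = As / (b * d)
= 1792 / (320 * 599)
= 0.0093

0.0093


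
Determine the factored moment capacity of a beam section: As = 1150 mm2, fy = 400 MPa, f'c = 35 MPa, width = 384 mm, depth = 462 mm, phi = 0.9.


a = As * fy / (0.85 * f'c * b)
= 1150 * 400 / (0.85 * 35 * 384)
= 40.2661 mm
Mn = As * fy * (d - a/2) / 10^6
= 203.2588 kN-m
phi*Mn = 0.9 * 203.2588 = 182.93 kN-m

182.93


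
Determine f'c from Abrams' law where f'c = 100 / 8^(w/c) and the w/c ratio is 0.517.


f'c = 100 / 8^0.517
= 100 / 2.93
= 34.13 MPa

34.13


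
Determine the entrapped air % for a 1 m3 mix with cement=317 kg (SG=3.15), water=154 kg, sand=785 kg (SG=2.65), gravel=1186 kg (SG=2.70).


Vol cement = 317 / (3.15 * 1000) = 0.100635 m3
Vol water = 154 / 1000 = 0.154 m3
Vol sand = 785 / (2.65 * 1000) = 0.296226 m3
Vol gravel = 1186 / (2.70 * 1000) = 0.439259 m3
Total solid + water volume = 0.990121 m3
Air = (1 - 0.990121) * 100 = 0.99%

0.99


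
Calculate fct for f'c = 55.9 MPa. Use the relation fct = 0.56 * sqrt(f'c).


fct = 0.56 * sqrt(55.9)
= 0.56 * 7.477
= 4.187 MPa

4.187


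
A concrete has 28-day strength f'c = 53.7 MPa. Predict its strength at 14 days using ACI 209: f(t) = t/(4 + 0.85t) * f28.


f(14) = 14 / (4 + 0.85 * 14) * 53.7
= 14 / 15.9 * 53.7
= 47.28 MPa

47.28


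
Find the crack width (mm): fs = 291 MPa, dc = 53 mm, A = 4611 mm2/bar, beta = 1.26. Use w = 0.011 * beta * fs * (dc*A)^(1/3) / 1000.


w = 0.011 * beta * fs * (dc * A)^(1/3) / 1000
= 0.011 * 1.26 * 291 * (53 * 4611)^(1/3) / 1000
= 0.252 mm

0.252


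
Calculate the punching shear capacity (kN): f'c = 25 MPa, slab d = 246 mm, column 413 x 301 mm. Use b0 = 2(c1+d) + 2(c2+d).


b0 = 2*(413 + 246) + 2*(301 + 246) = 2412 mm
Vc = 0.33 * sqrt(25) * 2412 * 246 / 1000
= 979.03 kN

979.03


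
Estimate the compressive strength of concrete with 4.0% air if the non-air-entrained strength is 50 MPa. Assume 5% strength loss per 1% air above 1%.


Strength loss = (4.0 - 1) * 5 = 15.0%
f'c = 50 * (1 - 15.0/100)
= 42.5 MPa

42.5


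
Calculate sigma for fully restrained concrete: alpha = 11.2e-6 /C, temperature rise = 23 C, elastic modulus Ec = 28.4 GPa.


sigma = alpha * dT * Ec
= 11.2e-6 * 23 * 28.4 * 1000
= 7.316 MPa

7.316


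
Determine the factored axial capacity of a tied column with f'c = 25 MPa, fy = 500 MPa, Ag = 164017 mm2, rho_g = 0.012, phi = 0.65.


Ast = rho * Ag = 0.012 * 164017 = 1968.204 mm2
phi*Pn = 0.65 * 0.80 * (0.85 * 25 * (164017 - 1968.204) + 500 * 1968.204) / 1000
= 2302.37 kN

2302.37


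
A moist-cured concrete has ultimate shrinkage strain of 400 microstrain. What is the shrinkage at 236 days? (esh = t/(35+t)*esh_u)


esh(236) = 236 / (35 + 236) * 400
= 236 / 271 * 400
= 348.3 microstrain

348.3


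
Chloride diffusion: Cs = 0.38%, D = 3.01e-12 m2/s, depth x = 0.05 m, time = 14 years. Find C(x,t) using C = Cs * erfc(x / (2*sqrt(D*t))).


t_seconds = 14 * 365.25 * 24 * 3600 = 441806400.0 s
arg = 0.05 / (2 * sqrt(3.01e-12 * 441806400.0))
= 0.6856
erfc(0.6856) = 0.3323
C = 0.38 * 0.3323 = 0.1263%

0.1263


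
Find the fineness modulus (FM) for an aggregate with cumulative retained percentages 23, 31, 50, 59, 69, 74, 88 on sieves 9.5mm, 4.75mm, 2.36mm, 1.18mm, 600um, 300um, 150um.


FM = sum(cumulative % retained) / 100
= 394 / 100
= 3.94

3.94


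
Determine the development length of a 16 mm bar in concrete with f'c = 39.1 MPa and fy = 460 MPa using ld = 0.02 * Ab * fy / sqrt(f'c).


Ab = pi * 16^2 / 4 = 201.062 mm2
ld = 0.02 * 201.062 * 460 / sqrt(39.1)
= 295.8 mm

295.8


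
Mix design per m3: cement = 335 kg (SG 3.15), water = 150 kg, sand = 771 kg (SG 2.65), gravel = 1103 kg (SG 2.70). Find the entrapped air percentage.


Vol cement = 335 / (3.15 * 1000) = 0.106349 m3
Vol water = 150 / 1000 = 0.15 m3
Vol sand = 771 / (2.65 * 1000) = 0.290943 m3
Vol gravel = 1103 / (2.70 * 1000) = 0.408519 m3
Total solid + water volume = 0.955811 m3
Air = (1 - 0.955811) * 100 = 4.42%

4.42


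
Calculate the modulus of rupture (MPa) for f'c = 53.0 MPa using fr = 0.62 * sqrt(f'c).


fr = 0.62 * sqrt(53.0)
= 4.514 MPa

4.514


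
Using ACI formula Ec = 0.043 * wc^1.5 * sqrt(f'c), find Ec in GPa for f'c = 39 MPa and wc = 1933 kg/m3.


Ec = 0.043 * 1933^1.5 * sqrt(39) / 1000
= 22.82 GPa

22.82


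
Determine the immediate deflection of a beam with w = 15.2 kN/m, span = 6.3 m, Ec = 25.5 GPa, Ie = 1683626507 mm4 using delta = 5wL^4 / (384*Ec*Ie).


Convert: L = 6.3 m = 6300 mm, Ec = 25.5 GPa = 25500 MPa
delta = 5 * 15.2 * 6300^4 / (384 * 25500 * 1683626507)
= 7.26 mm

7.26


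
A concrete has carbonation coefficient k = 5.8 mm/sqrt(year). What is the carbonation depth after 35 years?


depth = k * sqrt(t)
= 5.8 * sqrt(35)
= 34.31 mm

34.31


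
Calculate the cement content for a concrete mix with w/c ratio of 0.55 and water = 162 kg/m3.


Cement = water / (w/c)
= 162 / 0.55
= 294.5 kg/m3

294.5


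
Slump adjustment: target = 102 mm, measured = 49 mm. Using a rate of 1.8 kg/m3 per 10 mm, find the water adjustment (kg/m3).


Difference = 102 - 49 = 53 mm
Water adjustment = 53 * 1.8 / 10 = 9.5 kg/m3

9.5


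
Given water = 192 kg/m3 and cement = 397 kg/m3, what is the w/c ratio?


w/c = water / cement
w/c = 192 / 397 = 0.484

0.484


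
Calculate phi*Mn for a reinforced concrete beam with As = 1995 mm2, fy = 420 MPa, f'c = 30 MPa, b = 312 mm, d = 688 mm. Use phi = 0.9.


a = As * fy / (0.85 * f'c * b)
= 1995 * 420 / (0.85 * 30 * 312)
= 105.3167 mm
Mn = As * fy * (d - a/2) / 10^6
= 532.3528 kN-m
phi*Mn = 0.9 * 532.3528 = 479.12 kN-m

479.12


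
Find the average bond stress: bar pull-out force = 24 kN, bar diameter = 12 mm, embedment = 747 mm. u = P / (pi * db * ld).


u = P / (pi * db * ld)
= 24 * 1000 / (pi * 12 * 747)
= 0.852 MPa

0.852


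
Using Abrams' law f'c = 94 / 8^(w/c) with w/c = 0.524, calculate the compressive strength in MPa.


f'c = 94 / 8^0.524
= 94 / 2.973
= 31.62 MPa

31.62


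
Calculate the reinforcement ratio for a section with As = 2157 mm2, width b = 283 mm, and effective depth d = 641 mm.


rho = As / (b * d)
= 2157 / (283 * 641)
= 0.0119

0.0119


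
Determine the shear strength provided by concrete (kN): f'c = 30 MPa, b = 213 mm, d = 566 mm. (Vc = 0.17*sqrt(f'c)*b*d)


Vc = 0.17 * sqrt(30) * 213 * 566 / 1000
= 112.25 kN

112.25


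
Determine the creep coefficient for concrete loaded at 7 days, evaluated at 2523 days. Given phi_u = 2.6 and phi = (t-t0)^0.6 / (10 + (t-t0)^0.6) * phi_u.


dt = 2523 - 7 = 2516
phi = 2516^0.6 / (10 + 2516^0.6) * 2.6
= 2.383

2.383


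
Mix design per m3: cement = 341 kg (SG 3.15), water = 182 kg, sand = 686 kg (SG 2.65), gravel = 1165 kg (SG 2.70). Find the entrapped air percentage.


Vol cement = 341 / (3.15 * 1000) = 0.108254 m3
Vol water = 182 / 1000 = 0.182 m3
Vol sand = 686 / (2.65 * 1000) = 0.258868 m3
Vol gravel = 1165 / (2.70 * 1000) = 0.431481 m3
Total solid + water volume = 0.980603 m3
Air = (1 - 0.980603) * 100 = 1.94%

1.94


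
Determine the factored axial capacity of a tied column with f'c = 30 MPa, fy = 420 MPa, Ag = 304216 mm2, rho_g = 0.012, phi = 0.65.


Ast = rho * Ag = 0.012 * 304216 = 3650.592 mm2
phi*Pn = 0.65 * 0.80 * (0.85 * 30 * (304216 - 3650.592) + 420 * 3650.592) / 1000
= 4782.79 kN

4782.79


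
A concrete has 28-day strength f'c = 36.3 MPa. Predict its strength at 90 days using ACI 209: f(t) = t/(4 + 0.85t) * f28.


f(90) = 90 / (4 + 0.85 * 90) * 36.3
= 90 / 80.5 * 36.3
= 40.58 MPa

40.58


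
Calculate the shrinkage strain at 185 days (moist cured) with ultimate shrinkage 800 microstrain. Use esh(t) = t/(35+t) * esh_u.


esh(185) = 185 / (35 + 185) * 800
= 185 / 220 * 800
= 672.7 microstrain

672.7


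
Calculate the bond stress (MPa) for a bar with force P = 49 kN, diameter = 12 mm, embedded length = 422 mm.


u = P / (pi * db * ld)
= 49 * 1000 / (pi * 12 * 422)
= 3.08 MPa

3.08


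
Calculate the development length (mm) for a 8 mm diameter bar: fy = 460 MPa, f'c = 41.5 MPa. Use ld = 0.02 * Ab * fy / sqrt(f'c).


Ab = pi * 8^2 / 4 = 50.265 mm2
ld = 0.02 * 50.265 * 460 / sqrt(41.5)
= 71.8 mm

71.8


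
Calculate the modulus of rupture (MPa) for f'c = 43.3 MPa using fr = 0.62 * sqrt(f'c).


fr = 0.62 * sqrt(43.3)
= 4.08 MPa

4.08


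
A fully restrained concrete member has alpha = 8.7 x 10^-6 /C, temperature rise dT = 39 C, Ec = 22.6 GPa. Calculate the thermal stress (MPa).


sigma = alpha * dT * Ec
= 8.7e-6 * 39 * 22.6 * 1000
= 7.668 MPa

7.668


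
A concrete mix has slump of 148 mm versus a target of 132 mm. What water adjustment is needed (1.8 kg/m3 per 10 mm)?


Difference = 132 - 148 = -16 mm
Water adjustment = -16 * 1.8 / 10 = -2.9 kg/m3

-2.9


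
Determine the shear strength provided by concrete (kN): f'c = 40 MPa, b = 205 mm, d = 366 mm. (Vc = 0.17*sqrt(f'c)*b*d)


Vc = 0.17 * sqrt(40) * 205 * 366 / 1000
= 80.67 kN

80.67


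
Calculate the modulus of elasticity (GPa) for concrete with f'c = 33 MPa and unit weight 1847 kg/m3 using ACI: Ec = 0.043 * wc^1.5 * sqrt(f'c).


Ec = 0.043 * 1847^1.5 * sqrt(33) / 1000
= 19.61 GPa

19.61


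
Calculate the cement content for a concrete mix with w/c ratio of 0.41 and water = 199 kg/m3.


Cement = water / (w/c)
= 199 / 0.41
= 485.4 kg/m3

485.4


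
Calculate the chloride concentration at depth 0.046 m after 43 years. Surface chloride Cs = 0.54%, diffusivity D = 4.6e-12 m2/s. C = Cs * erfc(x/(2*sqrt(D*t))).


t_seconds = 43 * 365.25 * 24 * 3600 = 1356976800.0 s
arg = 0.046 / (2 * sqrt(4.6e-12 * 1356976800.0))
= 0.2911
erfc(0.2911) = 0.6806
C = 0.54 * 0.6806 = 0.3675%

0.3675


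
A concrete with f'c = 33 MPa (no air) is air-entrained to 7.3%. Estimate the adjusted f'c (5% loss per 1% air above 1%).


Strength loss = (7.3 - 1) * 5 = 31.5%
f'c = 33 * (1 - 31.5/100)
= 22.61 MPa

22.61


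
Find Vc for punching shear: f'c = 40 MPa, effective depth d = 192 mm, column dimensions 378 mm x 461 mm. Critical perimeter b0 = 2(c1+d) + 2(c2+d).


b0 = 2*(378 + 192) + 2*(461 + 192) = 2446 mm
Vc = 0.33 * sqrt(40) * 2446 * 192 / 1000
= 980.17 kN

980.17


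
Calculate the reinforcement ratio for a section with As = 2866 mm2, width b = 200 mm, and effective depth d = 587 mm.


rho = As / (b * d)
= 2866 / (200 * 587)
= 0.0244

0.0244


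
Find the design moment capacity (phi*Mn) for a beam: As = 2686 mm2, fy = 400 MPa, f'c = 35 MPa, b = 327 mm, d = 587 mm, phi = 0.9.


a = As * fy / (0.85 * f'c * b)
= 2686 * 400 / (0.85 * 35 * 327)
= 110.4412 mm
Mn = As * fy * (d - a/2) / 10^6
= 571.3438 kN-m
phi*Mn = 0.9 * 571.3438 = 514.21 kN-m

514.21


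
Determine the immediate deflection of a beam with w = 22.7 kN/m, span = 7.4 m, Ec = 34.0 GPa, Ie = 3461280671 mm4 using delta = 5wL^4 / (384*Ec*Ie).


Convert: L = 7.4 m = 7400 mm, Ec = 34.0 GPa = 34000 MPa
delta = 5 * 22.7 * 7400^4 / (384 * 34000 * 3461280671)
= 7.53 mm

7.53


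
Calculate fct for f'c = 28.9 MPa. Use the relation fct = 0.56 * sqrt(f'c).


fct = 0.56 * sqrt(28.9)
= 0.56 * 5.376
= 3.01 MPa

3.01


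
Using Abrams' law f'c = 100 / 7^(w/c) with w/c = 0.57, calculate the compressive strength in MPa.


f'c = 100 / 7^0.57
= 100 / 3.032
= 32.98 MPa

32.98


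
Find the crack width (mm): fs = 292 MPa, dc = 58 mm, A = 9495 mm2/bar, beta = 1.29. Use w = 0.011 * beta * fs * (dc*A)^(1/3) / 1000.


w = 0.011 * beta * fs * (dc * A)^(1/3) / 1000
= 0.011 * 1.29 * 292 * (58 * 9495)^(1/3) / 1000
= 0.34 mm

0.34


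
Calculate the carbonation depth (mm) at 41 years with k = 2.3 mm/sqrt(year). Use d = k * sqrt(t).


depth = k * sqrt(t)
= 2.3 * sqrt(41)
= 14.73 mm

14.73


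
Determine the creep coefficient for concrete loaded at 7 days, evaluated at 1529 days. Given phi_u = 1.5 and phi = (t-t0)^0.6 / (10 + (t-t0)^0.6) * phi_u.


dt = 1529 - 7 = 1522
phi = 1522^0.6 / (10 + 1522^0.6) * 1.5
= 1.335

1.335


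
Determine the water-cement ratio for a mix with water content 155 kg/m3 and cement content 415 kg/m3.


w/c = water / cement
w/c = 155 / 415 = 0.373

0.373


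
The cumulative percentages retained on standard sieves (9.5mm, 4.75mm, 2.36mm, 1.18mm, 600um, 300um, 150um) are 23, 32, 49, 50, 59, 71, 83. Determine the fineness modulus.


FM = sum(cumulative % retained) / 100
= 367 / 100
= 3.67

3.67


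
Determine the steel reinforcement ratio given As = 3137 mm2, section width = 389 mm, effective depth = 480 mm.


rho = As / (b * d)
= 3137 / (389 * 480)
= 0.0168

0.0168


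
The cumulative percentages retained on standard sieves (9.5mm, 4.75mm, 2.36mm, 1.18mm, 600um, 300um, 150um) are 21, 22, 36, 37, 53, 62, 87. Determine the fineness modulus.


FM = sum(cumulative % retained) / 100
= 318 / 100
= 3.18

3.18


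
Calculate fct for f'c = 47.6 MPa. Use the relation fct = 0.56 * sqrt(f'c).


fct = 0.56 * sqrt(47.6)
= 0.56 * 6.899
= 3.864 MPa

3.864


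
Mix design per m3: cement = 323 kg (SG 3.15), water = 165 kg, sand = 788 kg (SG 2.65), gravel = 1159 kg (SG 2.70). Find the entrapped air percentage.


Vol cement = 323 / (3.15 * 1000) = 0.10254 m3
Vol water = 165 / 1000 = 0.165 m3
Vol sand = 788 / (2.65 * 1000) = 0.297358 m3
Vol gravel = 1159 / (2.70 * 1000) = 0.429259 m3
Total solid + water volume = 0.994157 m3
Air = (1 - 0.994157) * 100 = 0.58%

0.58


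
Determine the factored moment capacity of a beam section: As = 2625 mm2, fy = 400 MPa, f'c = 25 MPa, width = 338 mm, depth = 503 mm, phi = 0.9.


a = As * fy / (0.85 * f'c * b)
= 2625 * 400 / (0.85 * 25 * 338)
= 146.1887 mm
Mn = As * fy * (d - a/2) / 10^6
= 451.401 kN-m
phi*Mn = 0.9 * 451.401 = 406.26 kN-m

406.26


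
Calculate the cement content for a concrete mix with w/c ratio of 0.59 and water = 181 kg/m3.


Cement = water / (w/c)
= 181 / 0.59
= 306.8 kg/m3

306.8


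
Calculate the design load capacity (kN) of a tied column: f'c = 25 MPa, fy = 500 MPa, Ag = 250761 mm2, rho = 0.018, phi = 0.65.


Ast = rho * Ag = 0.018 * 250761 = 4513.698 mm2
phi*Pn = 0.65 * 0.80 * (0.85 * 25 * (250761 - 4513.698) + 500 * 4513.698) / 1000
= 3894.59 kN

3894.59


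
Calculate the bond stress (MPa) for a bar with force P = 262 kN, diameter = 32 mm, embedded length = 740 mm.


u = P / (pi * db * ld)
= 262 * 1000 / (pi * 32 * 740)
= 3.522 MPa

3.522


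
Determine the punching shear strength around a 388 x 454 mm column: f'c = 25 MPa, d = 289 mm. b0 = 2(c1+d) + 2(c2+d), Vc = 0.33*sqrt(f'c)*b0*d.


b0 = 2*(388 + 289) + 2*(454 + 289) = 2840 mm
Vc = 0.33 * sqrt(25) * 2840 * 289 / 1000
= 1354.25 kN

1354.25


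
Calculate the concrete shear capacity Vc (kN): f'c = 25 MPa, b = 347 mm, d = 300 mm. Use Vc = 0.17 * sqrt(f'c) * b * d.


Vc = 0.17 * sqrt(25) * 347 * 300 / 1000
= 88.49 kN

88.49


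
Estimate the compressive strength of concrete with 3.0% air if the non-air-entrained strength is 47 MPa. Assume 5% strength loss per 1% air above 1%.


Strength loss = (3.0 - 1) * 5 = 10.0%
f'c = 47 * (1 - 10.0/100)
= 42.3 MPa

42.3


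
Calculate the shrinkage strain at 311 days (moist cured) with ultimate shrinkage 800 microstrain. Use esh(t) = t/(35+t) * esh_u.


esh(311) = 311 / (35 + 311) * 800
= 311 / 346 * 800
= 719.1 microstrain

719.1


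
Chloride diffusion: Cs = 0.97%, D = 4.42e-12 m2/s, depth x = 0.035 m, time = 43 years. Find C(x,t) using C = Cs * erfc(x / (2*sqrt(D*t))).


t_seconds = 43 * 365.25 * 24 * 3600 = 1356976800.0 s
arg = 0.035 / (2 * sqrt(4.42e-12 * 1356976800.0))
= 0.226
erfc(0.226) = 0.7493
C = 0.97 * 0.7493 = 0.7268%

0.7268


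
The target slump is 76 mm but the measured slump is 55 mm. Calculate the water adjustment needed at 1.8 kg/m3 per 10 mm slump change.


Difference = 76 - 55 = 21 mm
Water adjustment = 21 * 1.8 / 10 = 3.8 kg/m3

3.8


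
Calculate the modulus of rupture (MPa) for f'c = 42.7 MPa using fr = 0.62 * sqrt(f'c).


fr = 0.62 * sqrt(42.7)
= 4.051 MPa

4.051


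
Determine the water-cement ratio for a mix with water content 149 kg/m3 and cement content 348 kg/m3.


w/c = water / cement
w/c = 149 / 348 = 0.428

0.428


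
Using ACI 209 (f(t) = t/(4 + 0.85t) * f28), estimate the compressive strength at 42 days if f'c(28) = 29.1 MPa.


f(42) = 42 / (4 + 0.85 * 42) * 29.1
= 42 / 39.7 * 29.1
= 30.79 MPa

30.79


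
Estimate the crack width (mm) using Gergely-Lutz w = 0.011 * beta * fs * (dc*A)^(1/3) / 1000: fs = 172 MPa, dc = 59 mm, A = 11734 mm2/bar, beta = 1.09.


w = 0.011 * beta * fs * (dc * A)^(1/3) / 1000
= 0.011 * 1.09 * 172 * (59 * 11734)^(1/3) / 1000
= 0.182 mm

0.182


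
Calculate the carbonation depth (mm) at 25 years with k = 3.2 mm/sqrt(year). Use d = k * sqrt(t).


depth = k * sqrt(t)
= 3.2 * sqrt(25)
= 16.0 mm

16.0


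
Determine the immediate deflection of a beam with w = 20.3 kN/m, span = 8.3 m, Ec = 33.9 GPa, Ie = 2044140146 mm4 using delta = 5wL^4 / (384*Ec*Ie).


Convert: L = 8.3 m = 8300 mm, Ec = 33.9 GPa = 33900 MPa
delta = 5 * 20.3 * 8300^4 / (384 * 33900 * 2044140146)
= 18.1 mm

18.1


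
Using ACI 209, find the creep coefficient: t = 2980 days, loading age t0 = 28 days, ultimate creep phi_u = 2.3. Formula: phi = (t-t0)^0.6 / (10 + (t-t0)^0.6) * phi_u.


dt = 2980 - 28 = 2952
phi = 2952^0.6 / (10 + 2952^0.6) * 2.3
= 2.124

2.124


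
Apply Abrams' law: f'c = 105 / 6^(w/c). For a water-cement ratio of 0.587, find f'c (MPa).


f'c = 105 / 6^0.587
= 105 / 2.863
= 36.68 MPa

36.68


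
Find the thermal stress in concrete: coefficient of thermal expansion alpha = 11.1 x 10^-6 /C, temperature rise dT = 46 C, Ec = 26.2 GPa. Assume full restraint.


sigma = alpha * dT * Ec
= 11.1e-6 * 46 * 26.2 * 1000
= 13.378 MPa

13.378


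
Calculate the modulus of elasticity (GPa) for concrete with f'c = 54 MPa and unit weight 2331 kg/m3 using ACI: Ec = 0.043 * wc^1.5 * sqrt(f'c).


Ec = 0.043 * 2331^1.5 * sqrt(54) / 1000
= 35.56 GPa

35.56


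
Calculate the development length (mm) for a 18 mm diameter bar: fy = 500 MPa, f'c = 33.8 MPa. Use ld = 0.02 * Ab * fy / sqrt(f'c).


Ab = pi * 18^2 / 4 = 254.469 mm2
ld = 0.02 * 254.469 * 500 / sqrt(33.8)
= 437.7 mm

437.7


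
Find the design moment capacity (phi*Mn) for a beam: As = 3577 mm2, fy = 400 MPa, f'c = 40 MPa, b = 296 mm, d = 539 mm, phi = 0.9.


a = As * fy / (0.85 * f'c * b)
= 3577 * 400 / (0.85 * 40 * 296)
= 142.1701 mm
Mn = As * fy * (d - a/2) / 10^6
= 669.4927 kN-m
phi*Mn = 0.9 * 669.4927 = 602.54 kN-m

602.54


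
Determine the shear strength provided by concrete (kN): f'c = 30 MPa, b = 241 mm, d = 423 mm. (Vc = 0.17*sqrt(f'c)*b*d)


Vc = 0.17 * sqrt(30) * 241 * 423 / 1000
= 94.92 kN

94.92


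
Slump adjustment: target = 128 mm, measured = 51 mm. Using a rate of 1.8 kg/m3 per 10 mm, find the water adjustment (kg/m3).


Difference = 128 - 51 = 77 mm
Water adjustment = 77 * 1.8 / 10 = 13.9 kg/m3

13.9


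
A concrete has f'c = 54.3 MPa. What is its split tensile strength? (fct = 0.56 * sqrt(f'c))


fct = 0.56 * sqrt(54.3)
= 0.56 * 7.369
= 4.127 MPa

4.127


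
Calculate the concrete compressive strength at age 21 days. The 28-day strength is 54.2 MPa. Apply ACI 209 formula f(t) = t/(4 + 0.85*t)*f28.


f(21) = 21 / (4 + 0.85 * 21) * 54.2
= 21 / 21.85 * 54.2
= 52.09 MPa

52.09


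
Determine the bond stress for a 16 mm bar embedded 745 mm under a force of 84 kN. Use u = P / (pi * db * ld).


u = P / (pi * db * ld)
= 84 * 1000 / (pi * 16 * 745)
= 2.243 MPa

2.243


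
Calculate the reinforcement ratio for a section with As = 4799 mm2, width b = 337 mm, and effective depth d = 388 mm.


rho = As / (b * d)
= 4799 / (337 * 388)
= 0.0367

0.0367


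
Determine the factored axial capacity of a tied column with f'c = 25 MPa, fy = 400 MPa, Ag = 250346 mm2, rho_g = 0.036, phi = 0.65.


Ast = rho * Ag = 0.036 * 250346 = 9012.456 mm2
phi*Pn = 0.65 * 0.80 * (0.85 * 25 * (250346 - 9012.456) + 400 * 9012.456) / 1000
= 4541.33 kN

4541.33


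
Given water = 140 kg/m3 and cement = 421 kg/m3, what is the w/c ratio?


w/c = water / cement
w/c = 140 / 421 = 0.333

0.333


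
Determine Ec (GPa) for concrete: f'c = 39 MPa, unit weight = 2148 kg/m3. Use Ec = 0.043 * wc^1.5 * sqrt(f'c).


Ec = 0.043 * 2148^1.5 * sqrt(39) / 1000
= 26.73 GPa

26.73


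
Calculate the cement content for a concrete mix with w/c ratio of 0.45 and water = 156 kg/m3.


Cement = water / (w/c)
= 156 / 0.45
= 346.7 kg/m3

346.7


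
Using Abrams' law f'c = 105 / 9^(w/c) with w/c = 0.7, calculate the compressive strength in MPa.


f'c = 105 / 9^0.7
= 105 / 4.656
= 22.55 MPa

22.55


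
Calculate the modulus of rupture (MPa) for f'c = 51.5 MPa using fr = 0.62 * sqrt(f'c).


fr = 0.62 * sqrt(51.5)
= 4.449 MPa

4.449


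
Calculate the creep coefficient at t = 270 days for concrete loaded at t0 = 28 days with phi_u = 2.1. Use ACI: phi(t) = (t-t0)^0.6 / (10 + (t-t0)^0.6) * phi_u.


dt = 270 - 28 = 242
phi = 242^0.6 / (10 + 242^0.6) * 2.1
= 1.531

1.531


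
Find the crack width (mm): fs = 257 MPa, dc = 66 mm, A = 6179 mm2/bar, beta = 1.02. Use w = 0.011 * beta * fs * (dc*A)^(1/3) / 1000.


w = 0.011 * beta * fs * (dc * A)^(1/3) / 1000
= 0.011 * 1.02 * 257 * (66 * 6179)^(1/3) / 1000
= 0.214 mm

0.214


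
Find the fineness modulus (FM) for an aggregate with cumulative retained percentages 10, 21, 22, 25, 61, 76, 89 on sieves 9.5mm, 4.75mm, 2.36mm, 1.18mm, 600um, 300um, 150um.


FM = sum(cumulative % retained) / 100
= 304 / 100
= 3.04

3.04


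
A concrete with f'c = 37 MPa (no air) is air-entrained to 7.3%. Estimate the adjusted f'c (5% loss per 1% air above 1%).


Strength loss = (7.3 - 1) * 5 = 31.5%
f'c = 37 * (1 - 31.5/100)
= 25.35 MPa

25.35


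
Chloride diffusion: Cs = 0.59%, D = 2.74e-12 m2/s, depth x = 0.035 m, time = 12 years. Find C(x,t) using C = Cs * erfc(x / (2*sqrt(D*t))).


t_seconds = 12 * 365.25 * 24 * 3600 = 378691200.0 s
arg = 0.035 / (2 * sqrt(2.74e-12 * 378691200.0))
= 0.5433
erfc(0.5433) = 0.4423
C = 0.59 * 0.4423 = 0.261%

0.261


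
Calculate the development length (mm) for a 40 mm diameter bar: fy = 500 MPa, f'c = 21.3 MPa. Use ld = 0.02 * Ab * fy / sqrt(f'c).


Ab = pi * 40^2 / 4 = 1256.637 mm2
ld = 0.02 * 1256.637 * 500 / sqrt(21.3)
= 2722.8 mm

2722.8


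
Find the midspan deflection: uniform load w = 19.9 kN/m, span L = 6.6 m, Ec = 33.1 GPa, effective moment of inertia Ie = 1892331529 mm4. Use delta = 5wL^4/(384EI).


Convert: L = 6.6 m = 6600 mm, Ec = 33.1 GPa = 33100 MPa
delta = 5 * 19.9 * 6600^4 / (384 * 33100 * 1892331529)
= 7.85 mm

7.85


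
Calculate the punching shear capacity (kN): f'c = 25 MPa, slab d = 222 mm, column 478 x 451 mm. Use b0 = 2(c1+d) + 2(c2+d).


b0 = 2*(478 + 222) + 2*(451 + 222) = 2746 mm
Vc = 0.33 * sqrt(25) * 2746 * 222 / 1000
= 1005.86 kN

1005.86


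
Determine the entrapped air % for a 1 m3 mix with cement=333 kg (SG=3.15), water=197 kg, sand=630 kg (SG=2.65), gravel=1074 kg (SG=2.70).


Vol cement = 333 / (3.15 * 1000) = 0.105714 m3
Vol water = 197 / 1000 = 0.197 m3
Vol sand = 630 / (2.65 * 1000) = 0.237736 m3
Vol gravel = 1074 / (2.70 * 1000) = 0.397778 m3
Total solid + water volume = 0.938228 m3
Air = (1 - 0.938228) * 100 = 6.18%

6.18
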